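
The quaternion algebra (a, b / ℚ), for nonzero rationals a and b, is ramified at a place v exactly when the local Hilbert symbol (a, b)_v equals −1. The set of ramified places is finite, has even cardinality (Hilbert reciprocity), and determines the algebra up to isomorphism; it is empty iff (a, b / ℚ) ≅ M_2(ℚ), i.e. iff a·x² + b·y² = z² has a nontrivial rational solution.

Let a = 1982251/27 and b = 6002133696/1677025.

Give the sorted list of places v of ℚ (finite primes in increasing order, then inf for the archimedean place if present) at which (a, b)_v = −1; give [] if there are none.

Mod squares: a ≡ 57, b ≡ 6851. Check v ∈ {∞, 2, 3, 5, 7, 13, 17, 19, 31, 37}.
v=5: a=5^0·(≡3), b=5^-2·(≡1) mod 5; (3|5)=-1, (1|5)=+1; (−1)^{0·-2·2}·(-1)^-2·(+1)^0 = +1.
v=7: a=7^0·(≡2), b=7^-2·(≡3) mod 7; (2|7)=+1, (3|7)=-1; (−1)^{0·-2·3}·(+1)^-2·(-1)^0 = +1.
v=37: a=37^0·(≡32), b=37^-2·(≡15) mod 37; (32|37)=-1, (15|37)=-1; (−1)^{0·-2·18}·(-1)^-2·(-1)^0 = +1.
v=∞: 57 > 0 and 6851 > 0  ⇒  (a,b)_∞ = +1.
v=31: a=31^0·(≡11), b=31^1·(≡8) mod 31; (11|31)=-1, (8|31)=+1; (−1)^{0·1·15}·(-1)^1·(+1)^0 = -1.
v=17: a=17^2·(≡11), b=17^1·(≡7) mod 17; (11|17)=-1, (7|17)=-1; (−1)^{2·1·8}·(-1)^1·(-1)^2 = -1.
v=3: a=3^-3·(≡1), b=3^4·(≡2) mod 3; (1|3)=+1, (2|3)=-1; (−1)^{-3·4·1}·(+1)^4·(-1)^-3 = -1.
v=19: a=19^3·(≡10), b=19^0·(≡1) mod 19; (10|19)=-1, (1|19)=+1; (−1)^{3·0·9}·(-1)^0·(+1)^3 = +1.
v=13: a=13^0·(≡11), b=13^3·(≡8) mod 13; (11|13)=-1, (8|13)=-1; (−1)^{0·3·6}·(-1)^3·(-1)^0 = -1.
v=2: v_2(a)=0, v_2(b)=6; units ≡ 1, 3 (mod 8); ε·ε+αω+βω = 0·1+0·1+6·0 ≡ 0  ⇒  (a,b)_2 = +1.
(57, 6851 / ℚ) ramifies at {3, 13, 17, 31}: a division algebra.

[3, 13, 17, 31]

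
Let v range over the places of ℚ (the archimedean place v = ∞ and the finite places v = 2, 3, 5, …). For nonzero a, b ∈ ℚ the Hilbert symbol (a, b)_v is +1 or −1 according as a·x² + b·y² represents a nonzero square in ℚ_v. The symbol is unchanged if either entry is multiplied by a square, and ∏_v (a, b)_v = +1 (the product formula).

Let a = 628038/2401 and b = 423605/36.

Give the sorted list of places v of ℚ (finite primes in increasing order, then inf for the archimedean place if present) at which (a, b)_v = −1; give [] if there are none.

[2, 5, 7, 13, 19, 23, 37, 41]

Mod squares: a ≡ 69782, b ≡ 8645. Check v ∈ {∞, 2, 3, 5, 7, 13, 19, 23, 37, 41}.
v=7: a=7^-4·(≡5), b=7^3·(≡3) mod 7; (5|7)=-1, (3|7)=-1; (−1)^{-4·3·3}·(-1)^3·(-1)^-4 = -1.
v=37: a=37^1·(≡30), b=37^0·(≡8) mod 37; (30|37)=+1, (8|37)=-1; (−1)^{1·0·18}·(+1)^0·(-1)^1 = -1.
v=23: a=23^1·(≡21), b=23^0·(≡17) mod 23; (21|23)=-1, (17|23)=-1; (−1)^{1·0·11}·(-1)^0·(-1)^1 = -1.
v=2: v_2(a)=1, v_2(b)=-2; units ≡ 3, 5 (mod 8); ε·ε+αω+βω = 1·0+1·1+-2·1 ≡ 1  ⇒  (a,b)_2 = -1.
v=3: a=3^2·(≡2), b=3^-2·(≡2) mod 3; (2|3)=-1, (2|3)=-1; (−1)^{2·-2·1}·(-1)^-2·(-1)^2 = +1.
v=41: a=41^1·(≡10), b=41^0·(≡26) mod 41; (10|41)=+1, (26|41)=-1; (−1)^{1·0·20}·(+1)^0·(-1)^1 = -1.
v=5: a=5^0·(≡3), b=5^1·(≡1) mod 5; (3|5)=-1, (1|5)=+1; (−1)^{0·1·2}·(-1)^1·(+1)^0 = -1.
v=19: a=19^0·(≡18), b=19^1·(≡15) mod 19; (18|19)=-1, (15|19)=-1; (−1)^{0·1·9}·(-1)^1·(-1)^0 = -1.
v=∞: 69782 > 0 and 8645 > 0  ⇒  (a,b)_∞ = +1.
v=13: a=13^0·(≡11), b=13^1·(≡2) mod 13; (11|13)=-1, (2|13)=-1; (−1)^{0·1·6}·(-1)^1·(-1)^0 = -1.
Ram(69782, 8645) = {2, 5, 7, 13, 19, 23, 37, 41}; no ℚ_2-point on the conic.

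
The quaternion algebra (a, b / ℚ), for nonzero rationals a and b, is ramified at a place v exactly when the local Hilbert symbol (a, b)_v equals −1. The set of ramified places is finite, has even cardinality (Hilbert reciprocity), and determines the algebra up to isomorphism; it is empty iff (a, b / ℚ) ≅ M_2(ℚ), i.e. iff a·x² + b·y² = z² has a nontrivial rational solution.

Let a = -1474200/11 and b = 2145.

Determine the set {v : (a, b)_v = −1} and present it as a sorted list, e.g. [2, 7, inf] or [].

Mod squares: a ≡ -2002, b ≡ 2145. Check v ∈ {∞, 2, 3, 5, 7, 11, 13}.
v=∞: -2002 < 0 and 2145 > 0  ⇒  (a,b)_∞ = +1.
v=13: a=13^1·(≡7), b=13^1·(≡9) mod 13; (7|13)=-1, (9|13)=+1; (−1)^{1·1·6}·(-1)^1·(+1)^1 = -1.
v=11: a=11^-1·(≡9), b=11^1·(≡8) mod 11; (9|11)=+1, (8|11)=-1; (−1)^{-1·1·5}·(+1)^1·(-1)^-1 = +1.
v=3: a=3^4·(≡2), b=3^1·(≡1) mod 3; (2|3)=-1, (1|3)=+1; (−1)^{4·1·1}·(-1)^1·(+1)^4 = -1.
v=5: a=5^2·(≡2), b=5^1·(≡4) mod 5; (2|5)=-1, (4|5)=+1; (−1)^{2·1·2}·(-1)^1·(+1)^2 = -1.
v=2: v_2(a)=3, v_2(b)=0; units ≡ 7, 1 (mod 8); ε·ε+αω+βω = 1·0+3·0+0·0 ≡ 0  ⇒  (a,b)_2 = +1.
v=7: a=7^1·(≡4), b=7^0·(≡3) mod 7; (4|7)=+1, (3|7)=-1; (−1)^{1·0·3}·(+1)^0·(-1)^1 = -1.
|Ram(-2002, 2145)| = 4, even; anisotropic at {3, 5, 7, 13}.

[3, 5, 7, 13]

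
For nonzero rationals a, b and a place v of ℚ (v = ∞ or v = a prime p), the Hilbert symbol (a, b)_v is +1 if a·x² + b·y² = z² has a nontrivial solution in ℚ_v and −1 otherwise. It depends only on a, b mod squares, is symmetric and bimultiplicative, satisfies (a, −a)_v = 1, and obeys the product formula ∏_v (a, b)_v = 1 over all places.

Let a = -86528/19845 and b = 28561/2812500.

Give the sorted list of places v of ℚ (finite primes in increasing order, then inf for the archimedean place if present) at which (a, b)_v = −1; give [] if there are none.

[2, 5]

(a, b) ≡ (-10, 5) mod (ℚ^×)²; places V = {2, 3, 5, 7, 13, ∞}.
(a,b)_2: α=9, β=-2; u≡3, v≡5 (mod 8); ε(u)ε(v)=1·0, αω(v)=9·1, βω(u)=-2·1; sum ≡ 1  ⇒  -1.
(a,b)_3: α=-4, u≡2; β=-2, v≡2 (mod 3); (2|3)=-1, (2|3)=-1; sign (−1)^0·-1^-2·-1^-4 = +1.
(a,b)_13: α=2, u≡3; β=4, v≡7 (mod 13); (3|13)=+1, (7|13)=-1; sign (−1)^0·+1^4·-1^2 = +1.
(a,b)_7: α=-2, u≡1; β=0, v≡3 (mod 7); (1|7)=+1, (3|7)=-1; sign (−1)^0·+1^0·-1^-2 = +1.
(a,b)_5: α=-1, u≡3; β=-7, v≡1 (mod 5); (3|5)=-1, (1|5)=+1; sign (−1)^0·-1^-7·+1^-1 = -1.
(a,b)_∞: sgn(-10)=−, sgn(5)=+, so +1.
|Ram(-10, 5)| = 2, even; anisotropic at {2, 5}.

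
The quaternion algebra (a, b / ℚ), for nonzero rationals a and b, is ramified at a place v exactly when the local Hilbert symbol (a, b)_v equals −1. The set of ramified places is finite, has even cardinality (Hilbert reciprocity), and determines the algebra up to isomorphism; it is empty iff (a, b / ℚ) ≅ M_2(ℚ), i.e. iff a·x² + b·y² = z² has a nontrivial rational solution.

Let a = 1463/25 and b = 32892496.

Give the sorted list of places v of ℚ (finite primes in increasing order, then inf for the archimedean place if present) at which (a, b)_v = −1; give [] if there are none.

[7, 11, 13, 41]

Mod squares: a ≡ 1463, b ≡ 2055781. Check v ∈ {∞, 2, 5, 7, 11, 13, 19, 29, 41}.
v=19: a=19^1·(≡16), b=19^1·(≡18) mod 19; (16|19)=+1, (18|19)=-1; (−1)^{1·1·9}·(+1)^1·(-1)^1 = +1.
v=29: a=29^0·(≡4), b=29^1·(≡5) mod 29; (4|29)=+1, (5|29)=+1; (−1)^{0·1·14}·(+1)^1·(+1)^0 = +1.
v=41: a=41^0·(≡29), b=41^1·(≡9) mod 41; (29|41)=-1, (9|41)=+1; (−1)^{0·1·20}·(-1)^1·(+1)^0 = -1.
v=5: a=5^-2·(≡3), b=5^0·(≡1) mod 5; (3|5)=-1, (1|5)=+1; (−1)^{-2·0·2}·(-1)^0·(+1)^-2 = +1.
v=∞: 1463 > 0 and 2055781 > 0  ⇒  (a,b)_∞ = +1.
v=13: a=13^0·(≡6), b=13^1·(≡2) mod 13; (6|13)=-1, (2|13)=-1; (−1)^{0·1·6}·(-1)^1·(-1)^0 = -1.
v=2: v_2(a)=0, v_2(b)=4; units ≡ 7, 5 (mod 8); ε·ε+αω+βω = 1·0+0·1+4·0 ≡ 0  ⇒  (a,b)_2 = +1.
v=7: a=7^1·(≡5), b=7^1·(≡3) mod 7; (5|7)=-1, (3|7)=-1; (−1)^{1·1·3}·(-1)^1·(-1)^1 = -1.
v=11: a=11^1·(≡4), b=11^0·(≡10) mod 11; (4|11)=+1, (10|11)=-1; (−1)^{1·0·5}·(+1)^0·(-1)^1 = -1.
Ram(1463, 2055781) = {7, 11, 13, 41}; no ℚ_7-point on the conic.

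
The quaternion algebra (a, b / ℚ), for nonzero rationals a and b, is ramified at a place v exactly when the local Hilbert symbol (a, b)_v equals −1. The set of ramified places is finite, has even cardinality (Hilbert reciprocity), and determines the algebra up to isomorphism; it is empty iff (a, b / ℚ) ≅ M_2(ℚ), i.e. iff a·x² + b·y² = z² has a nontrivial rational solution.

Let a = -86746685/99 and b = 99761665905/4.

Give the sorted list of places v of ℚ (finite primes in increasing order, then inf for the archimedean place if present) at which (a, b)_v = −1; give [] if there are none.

[3, 5, 11, 19, 23, 29]

(a, b) ≡ (-697015, 3411705) mod (ℚ^×)²; places V = {2, 3, 5, 11, 19, 23, 29, 31, 37, ∞}.
(a,b)_3: α=-2, u≡2; β=5, v≡1 (mod 3); (2|3)=-1, (1|3)=+1; sign (−1)^0·-1^5·+1^-2 = -1.
(a,b)_11: α=-1, u≡7; β=1, v≡2 (mod 11); (7|11)=-1, (2|11)=-1; sign (−1)^1·-1^1·-1^-1 = -1.
(a,b)_2: α=0, β=-2; u≡1, v≡1 (mod 8); ε(u)ε(v)=0·0, αω(v)=0·0, βω(u)=-2·0; sum ≡ 0  ⇒  +1.
(a,b)_37: α=2, u≡11; β=0, v≡34 (mod 37); (11|37)=+1, (34|37)=+1; sign (−1)^0·+1^0·+1^2 = +1.
(a,b)_31: α=0, u≡25; β=1, v≡10 (mod 31); (25|31)=+1, (10|31)=+1; sign (−1)^0·+1^1·+1^0 = +1.
(a,b)_19: α=1, u≡7; β=2, v≡10 (mod 19); (7|19)=+1, (10|19)=-1; sign (−1)^0·+1^2·-1^1 = -1.
(a,b)_29: α=1, u≡24; β=1, v≡11 (mod 29); (24|29)=+1, (11|29)=-1; sign (−1)^0·+1^1·-1^1 = -1.
(a,b)_∞: sgn(-697015)=−, sgn(3411705)=+, so +1.
(a,b)_5: α=1, u≡2; β=1, v≡4 (mod 5); (2|5)=-1, (4|5)=+1; sign (−1)^0·-1^1·+1^1 = -1.
(a,b)_23: α=1, u≡2; β=1, v≡16 (mod 23); (2|23)=+1, (16|23)=+1; sign (−1)^1·+1^1·+1^1 = -1.
Ram(-697015, 3411705) = {3, 5, 11, 19, 23, 29}; no ℚ_3-point on the conic.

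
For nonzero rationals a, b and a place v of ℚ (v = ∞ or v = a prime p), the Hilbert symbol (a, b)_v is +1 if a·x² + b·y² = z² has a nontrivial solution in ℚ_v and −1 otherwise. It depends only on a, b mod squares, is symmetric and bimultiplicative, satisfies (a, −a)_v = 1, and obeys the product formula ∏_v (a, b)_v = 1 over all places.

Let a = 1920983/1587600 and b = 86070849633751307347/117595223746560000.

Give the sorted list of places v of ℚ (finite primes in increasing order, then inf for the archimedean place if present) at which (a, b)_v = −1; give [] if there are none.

(a, b) ≡ (23, 667) mod (ℚ^×)²; places V = {2, 3, 5, 7, 11, 17, 23, 29, ∞}.
(a,b)_11: α=0, u≡3; β=2, v≡7 (mod 11); (3|11)=+1, (7|11)=-1; sign (−1)^0·+1^2·-1^0 = +1.
(a,b)_7: α=-2, u≡2; β=-4, v≡4 (mod 7); (2|7)=+1, (4|7)=+1; sign (−1)^0·+1^-4·+1^-2 = +1.
(a,b)_5: α=-2, u≡2; β=-4, v≡2 (mod 5); (2|5)=-1, (2|5)=-1; sign (−1)^0·-1^-4·-1^-2 = +1.
(a,b)_17: α=4, u≡10; β=10, v≡15 (mod 17); (10|17)=-1, (15|17)=+1; sign (−1)^0·-1^10·+1^4 = +1.
(a,b)_29: α=0, u≡7; β=1, v≡25 (mod 29); (7|29)=+1, (25|29)=+1; sign (−1)^0·+1^1·+1^0 = +1.
(a,b)_3: α=-4, u≡2; β=-14, v≡1 (mod 3); (2|3)=-1, (1|3)=+1; sign (−1)^0·-1^-14·+1^-4 = +1.
(a,b)_∞: sgn(23)=+, sgn(667)=+, so +1.
(a,b)_2: α=-4, β=-14; u≡7, v≡3 (mod 8); ε(u)ε(v)=1·1, αω(v)=-4·1, βω(u)=-14·0; sum ≡ 1  ⇒  -1.
(a,b)_23: α=1, u≡4; β=3, v≡3 (mod 23); (4|23)=+1, (3|23)=+1; sign (−1)^1·+1^3·+1^1 = -1.
|Ram(23, 667)| = 2, even; anisotropic at {2, 23}.

[2, 23]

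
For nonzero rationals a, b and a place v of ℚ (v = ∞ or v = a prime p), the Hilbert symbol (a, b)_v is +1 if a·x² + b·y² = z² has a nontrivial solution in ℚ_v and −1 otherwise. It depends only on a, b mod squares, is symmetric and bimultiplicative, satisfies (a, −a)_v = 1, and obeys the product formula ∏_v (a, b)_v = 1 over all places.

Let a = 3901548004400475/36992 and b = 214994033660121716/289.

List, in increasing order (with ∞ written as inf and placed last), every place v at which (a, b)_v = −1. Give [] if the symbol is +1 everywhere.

(a, b) ≡ (1238822, 13949) mod (ℚ^×)²; places V = {2, 3, 5, 7, 11, 13, 17, 29, 31, 37, 53, ∞}.
(a,b)_2: α=-7, β=2; u≡3, v≡5 (mod 8); ε(u)ε(v)=1·0, αω(v)=-7·1, βω(u)=2·1; sum ≡ 1  ⇒  -1.
(a,b)_29: α=1, u≡7; β=1, v≡2 (mod 29); (7|29)=+1, (2|29)=-1; sign (−1)^0·+1^1·-1^1 = -1.
(a,b)_7: α=0, u≡4; β=2, v≡6 (mod 7); (4|7)=+1, (6|7)=-1; sign (−1)^0·+1^2·-1^0 = +1.
(a,b)_17: α=-2, u≡8; β=-2, v≡16 (mod 17); (8|17)=+1, (16|17)=+1; sign (−1)^0·+1^-2·+1^-2 = +1.
(a,b)_13: α=3, u≡9; β=3, v≡7 (mod 13); (9|13)=+1, (7|13)=-1; sign (−1)^0·+1^3·-1^3 = -1.
(a,b)_37: α=2, u≡10; β=3, v≡11 (mod 37); (10|37)=+1, (11|37)=+1; sign (−1)^0·+1^3·+1^2 = +1.
(a,b)_3: α=2, u≡2; β=0, v≡2 (mod 3); (2|3)=-1, (2|3)=-1; sign (−1)^0·-1^0·-1^2 = +1.
(a,b)_31: α=1, u≡30; β=0, v≡22 (mod 31); (30|31)=-1, (22|31)=-1; sign (−1)^0·-1^0·-1^1 = -1.
(a,b)_11: α=2, u≡10; β=2, v≡9 (mod 11); (10|11)=-1, (9|11)=+1; sign (−1)^0·-1^2·+1^2 = +1.
(a,b)_∞: sgn(1238822)=+, sgn(13949)=+, so +1.
(a,b)_53: α=1, u≡15; β=2, v≡43 (mod 53); (15|53)=+1, (43|53)=+1; sign (−1)^0·+1^2·+1^1 = +1.
(a,b)_5: α=2, u≡2; β=0, v≡4 (mod 5); (2|5)=-1, (4|5)=+1; sign (−1)^0·-1^0·+1^2 = +1.
Ram(1238822, 13949) = {2, 13, 29, 31}; no ℚ_2-point on the conic.

[2, 13, 29, 31]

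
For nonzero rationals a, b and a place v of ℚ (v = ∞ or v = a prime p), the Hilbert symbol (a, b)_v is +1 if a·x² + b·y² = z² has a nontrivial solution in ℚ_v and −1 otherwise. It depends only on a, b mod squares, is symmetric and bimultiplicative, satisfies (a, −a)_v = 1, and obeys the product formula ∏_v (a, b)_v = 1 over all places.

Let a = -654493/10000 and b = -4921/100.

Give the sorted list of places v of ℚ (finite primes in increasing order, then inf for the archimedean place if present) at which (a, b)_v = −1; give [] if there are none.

[2, 7, 37, inf]

Mod squares: a ≡ -37, b ≡ -4921. Check v ∈ {∞, 2, 5, 7, 19, 37}.
v=2: v_2(a)=-4, v_2(b)=-2; units ≡ 3, 7 (mod 8); ε·ε+αω+βω = 1·1+-4·0+-2·1 ≡ 1  ⇒  (a,b)_2 = -1.
v=19: a=19^2·(≡5), b=19^1·(≡9) mod 19; (5|19)=+1, (9|19)=+1; (−1)^{2·1·9}·(+1)^1·(+1)^2 = +1.
v=5: a=5^-4·(≡2), b=5^-2·(≡1) mod 5; (2|5)=-1, (1|5)=+1; (−1)^{-4·-2·2}·(-1)^-2·(+1)^-4 = +1.
v=7: a=7^2·(≡5), b=7^1·(≡2) mod 7; (5|7)=-1, (2|7)=+1; (−1)^{2·1·3}·(-1)^1·(+1)^2 = -1.
v=37: a=37^1·(≡33), b=37^1·(≡2) mod 37; (33|37)=+1, (2|37)=-1; (−1)^{1·1·18}·(+1)^1·(-1)^1 = -1.
v=∞: -37 < 0 and -4921 < 0  ⇒  (a,b)_∞ = -1.
Ram(-37, -4921) = {2, 7, 37, ∞}; no ℚ_2-point on the conic.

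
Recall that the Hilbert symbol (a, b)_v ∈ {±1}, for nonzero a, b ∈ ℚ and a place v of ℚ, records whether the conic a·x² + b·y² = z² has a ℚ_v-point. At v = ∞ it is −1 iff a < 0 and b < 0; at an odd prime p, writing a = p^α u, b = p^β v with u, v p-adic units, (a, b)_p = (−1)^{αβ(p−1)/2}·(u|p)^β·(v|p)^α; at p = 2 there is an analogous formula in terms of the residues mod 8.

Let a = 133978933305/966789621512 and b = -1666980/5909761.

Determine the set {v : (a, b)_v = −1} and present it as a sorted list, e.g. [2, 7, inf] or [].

(a, b) ≡ (210, -105) mod (ℚ^×)²; places V = {2, 3, 5, 7, 11, 13, 17, ∞}.
(a,b)_2: α=-3, β=2; u≡1, v≡7 (mod 8); ε(u)ε(v)=0·1, αω(v)=-3·0, βω(u)=2·0; sum ≡ 0  ⇒  +1.
(a,b)_11: α=-4, u≡3; β=-2, v≡4 (mod 11); (3|11)=+1, (4|11)=+1; sign (−1)^0·+1^-2·+1^-4 = +1.
(a,b)_∞: sgn(210)=+, sgn(-105)=−, so +1.
(a,b)_7: α=5, u≡1; β=3, v≡3 (mod 7); (1|7)=+1, (3|7)=-1; sign (−1)^1·+1^3·-1^5 = +1.
(a,b)_5: α=1, u≡3; β=1, v≡4 (mod 5); (3|5)=-1, (4|5)=+1; sign (−1)^0·-1^1·+1^1 = -1.
(a,b)_3: α=13, u≡1; β=5, v≡1 (mod 3); (1|3)=+1, (1|3)=+1; sign (−1)^1·+1^5·+1^13 = -1.
(a,b)_17: α=-2, u≡10; β=-2, v≡14 (mod 17); (10|17)=-1, (14|17)=-1; sign (−1)^0·-1^-2·-1^-2 = +1.
(a,b)_13: α=-4, u≡5; β=-2, v≡3 (mod 13); (5|13)=-1, (3|13)=+1; sign (−1)^0·-1^-2·+1^-4 = +1.
(210, -105 / ℚ) ramifies at {3, 5}: a division algebra.

[3, 5]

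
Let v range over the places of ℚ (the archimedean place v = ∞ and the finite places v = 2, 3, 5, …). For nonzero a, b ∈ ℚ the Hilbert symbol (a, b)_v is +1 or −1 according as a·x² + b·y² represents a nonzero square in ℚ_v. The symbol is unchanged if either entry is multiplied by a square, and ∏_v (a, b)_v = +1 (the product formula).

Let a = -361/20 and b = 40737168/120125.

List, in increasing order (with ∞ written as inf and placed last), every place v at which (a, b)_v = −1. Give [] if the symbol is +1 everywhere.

(a, b) ≡ (-5, 85) mod (ℚ^×)²; places V = {2, 3, 5, 17, 19, 31, 43, ∞}.
(a,b)_17: α=0, u≡10; β=1, v≡6 (mod 17); (10|17)=-1, (6|17)=-1; sign (−1)^0·-1^1·-1^0 = -1.
(a,b)_31: α=0, u≡30; β=-2, v≡6 (mod 31); (30|31)=-1, (6|31)=-1; sign (−1)^0·-1^-2·-1^0 = +1.
(a,b)_∞: sgn(-5)=−, sgn(85)=+, so +1.
(a,b)_19: α=2, u≡18; β=0, v≡4 (mod 19); (18|19)=-1, (4|19)=+1; sign (−1)^0·-1^0·+1^2 = +1.
(a,b)_3: α=0, u≡1; β=4, v≡1 (mod 3); (1|3)=+1, (1|3)=+1; sign (−1)^0·+1^4·+1^0 = +1.
(a,b)_2: α=-2, β=4; u≡3, v≡5 (mod 8); ε(u)ε(v)=1·0, αω(v)=-2·1, βω(u)=4·1; sum ≡ 0  ⇒  +1.
(a,b)_5: α=-1, u≡1; β=-3, v≡3 (mod 5); (1|5)=+1, (3|5)=-1; sign (−1)^0·+1^-3·-1^-1 = -1.
(a,b)_43: α=0, u≡40; β=2, v≡37 (mod 43); (40|43)=+1, (37|43)=-1; sign (−1)^0·+1^2·-1^0 = +1.
Ram(-5, 85) = {5, 17}; no ℚ_5-point on the conic.

[5, 17]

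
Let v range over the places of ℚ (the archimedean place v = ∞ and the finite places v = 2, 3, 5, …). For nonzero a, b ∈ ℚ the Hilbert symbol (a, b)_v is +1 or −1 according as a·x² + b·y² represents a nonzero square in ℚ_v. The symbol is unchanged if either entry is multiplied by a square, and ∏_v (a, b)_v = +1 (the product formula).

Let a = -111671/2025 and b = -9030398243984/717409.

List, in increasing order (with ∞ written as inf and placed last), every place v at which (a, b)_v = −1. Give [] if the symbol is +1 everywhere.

[23, 29, 53, inf]

(a, b) ≡ (-2279, -19761209) mod (ℚ^×)²; places V = {2, 3, 5, 7, 11, 13, 23, 29, 43, 53, ∞}.
(a,b)_23: α=0, u≡17; β=1, v≡21 (mod 23); (17|23)=-1, (21|23)=-1; sign (−1)^0·-1^1·-1^0 = -1.
(a,b)_29: α=0, u≡10; β=1, v≡11 (mod 29); (10|29)=-1, (11|29)=-1; sign (−1)^0·-1^1·-1^0 = -1.
(a,b)_53: α=1, u≡6; β=1, v≡20 (mod 53); (6|53)=+1, (20|53)=-1; sign (−1)^0·+1^1·-1^1 = -1.
(a,b)_43: α=1, u≡28; β=1, v≡24 (mod 43); (28|43)=-1, (24|43)=+1; sign (−1)^1·-1^1·+1^1 = +1.
(a,b)_13: α=0, u≡9; β=5, v≡1 (mod 13); (9|13)=+1, (1|13)=+1; sign (−1)^0·+1^5·+1^0 = +1.
(a,b)_5: α=-2, u≡4; β=0, v≡4 (mod 5); (4|5)=+1, (4|5)=+1; sign (−1)^0·+1^0·+1^-2 = +1.
(a,b)_7: α=2, u≡5; β=-2, v≡4 (mod 7); (5|7)=-1, (4|7)=+1; sign (−1)^0·-1^-2·+1^2 = +1.
(a,b)_3: α=-4, u≡1; β=0, v≡1 (mod 3); (1|3)=+1, (1|3)=+1; sign (−1)^0·+1^0·+1^-4 = +1.
(a,b)_∞: sgn(-2279)=−, sgn(-19761209)=−, so -1.
(a,b)_11: α=0, u≡1; β=-4, v≡3 (mod 11); (1|11)=+1, (3|11)=+1; sign (−1)^0·+1^-4·+1^0 = +1.
(a,b)_2: α=0, β=4; u≡1, v≡7 (mod 8); ε(u)ε(v)=0·1, αω(v)=0·0, βω(u)=4·0; sum ≡ 0  ⇒  +1.
|Ram(-2279, -19761209)| = 4, even; anisotropic at {23, 29, 53, ∞}.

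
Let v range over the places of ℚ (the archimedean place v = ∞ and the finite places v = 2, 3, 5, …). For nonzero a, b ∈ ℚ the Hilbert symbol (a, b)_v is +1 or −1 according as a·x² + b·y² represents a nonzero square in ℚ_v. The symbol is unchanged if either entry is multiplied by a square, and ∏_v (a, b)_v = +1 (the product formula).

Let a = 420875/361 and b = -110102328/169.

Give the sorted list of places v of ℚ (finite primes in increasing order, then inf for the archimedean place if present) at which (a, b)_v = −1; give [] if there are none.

[2, 3, 5, 13, 29, 37]

(a, b) ≡ (16835, -37758) mod (ℚ^×)²; places V = {2, 3, 5, 7, 13, 19, 29, 31, 37, ∞}.
(a,b)_37: α=1, u≡27; β=0, v≡6 (mod 37); (27|37)=+1, (6|37)=-1; sign (−1)^0·+1^0·-1^1 = -1.
(a,b)_2: α=0, β=3; u≡3, v≡1 (mod 8); ε(u)ε(v)=1·0, αω(v)=0·0, βω(u)=3·1; sum ≡ 1  ⇒  -1.
(a,b)_19: α=-2, u≡6; β=0, v≡13 (mod 19); (6|19)=+1, (13|19)=-1; sign (−1)^0·+1^0·-1^-2 = +1.
(a,b)_31: α=0, u≡18; β=1, v≡12 (mod 31); (18|31)=+1, (12|31)=-1; sign (−1)^0·+1^1·-1^0 = +1.
(a,b)_7: α=1, u≡4; β=1, v≡5 (mod 7); (4|7)=+1, (5|7)=-1; sign (−1)^1·+1^1·-1^1 = +1.
(a,b)_13: α=1, u≡7; β=-2, v≡2 (mod 13); (7|13)=-1, (2|13)=-1; sign (−1)^0·-1^-2·-1^1 = -1.
(a,b)_5: α=3, u≡2; β=0, v≡3 (mod 5); (2|5)=-1, (3|5)=-1; sign (−1)^0·-1^0·-1^3 = -1.
(a,b)_29: α=0, u≡11; β=1, v≡2 (mod 29); (11|29)=-1, (2|29)=-1; sign (−1)^0·-1^1·-1^0 = -1.
(a,b)_∞: sgn(16835)=+, sgn(-37758)=−, so +1.
(a,b)_3: α=0, u≡2; β=7, v≡2 (mod 3); (2|3)=-1, (2|3)=-1; sign (−1)^0·-1^7·-1^0 = -1.
|Ram(16835, -37758)| = 6, even; anisotropic at {2, 3, 5, 13, 29, 37}.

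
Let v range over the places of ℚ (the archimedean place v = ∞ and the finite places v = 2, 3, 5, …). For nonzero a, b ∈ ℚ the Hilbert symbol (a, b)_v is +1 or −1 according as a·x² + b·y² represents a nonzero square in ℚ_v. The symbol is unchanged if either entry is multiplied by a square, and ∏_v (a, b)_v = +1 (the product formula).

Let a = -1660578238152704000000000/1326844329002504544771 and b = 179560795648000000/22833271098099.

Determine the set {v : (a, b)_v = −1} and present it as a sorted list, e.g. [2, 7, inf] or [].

[2, 5, 13, 17]

(a, b) ≡ (-461890, 92378) mod (ℚ^×)²; places V = {2, 3, 5, 7, 11, 13, 17, 19, ∞}.
(a,b)_7: α=-6, u≡5; β=-4, v≡3 (mod 7); (5|7)=-1, (3|7)=-1; sign (−1)^0·-1^-4·-1^-6 = +1.
(a,b)_17: α=7, u≡8; β=5, v≡14 (mod 17); (8|17)=+1, (14|17)=-1; sign (−1)^0·+1^5·-1^7 = -1.
(a,b)_3: α=-14, u≡2; β=-10, v≡2 (mod 3); (2|3)=-1, (2|3)=-1; sign (−1)^0·-1^-10·-1^-14 = +1.
(a,b)_∞: sgn(-461890)=−, sgn(92378)=+, so +1.
(a,b)_2: α=23, β=15; u≡7, v≡5 (mod 8); ε(u)ε(v)=1·0, αω(v)=23·1, βω(u)=15·0; sum ≡ 1  ⇒  -1.
(a,b)_11: α=-9, u≡7; β=-5, v≡1 (mod 11); (7|11)=-1, (1|11)=+1; sign (−1)^1·-1^-5·+1^-9 = +1.
(a,b)_5: α=9, u≡2; β=6, v≡3 (mod 5); (2|5)=-1, (3|5)=-1; sign (−1)^0·-1^6·-1^9 = -1.
(a,b)_19: α=1, u≡12; β=1, v≡7 (mod 19); (12|19)=-1, (7|19)=+1; sign (−1)^1·-1^1·+1^1 = +1.
(a,b)_13: α=1, u≡3; β=1, v≡2 (mod 13); (3|13)=+1, (2|13)=-1; sign (−1)^0·+1^1·-1^1 = -1.
Ram(-461890, 92378) = {2, 5, 13, 17}; no ℚ_2-point on the conic.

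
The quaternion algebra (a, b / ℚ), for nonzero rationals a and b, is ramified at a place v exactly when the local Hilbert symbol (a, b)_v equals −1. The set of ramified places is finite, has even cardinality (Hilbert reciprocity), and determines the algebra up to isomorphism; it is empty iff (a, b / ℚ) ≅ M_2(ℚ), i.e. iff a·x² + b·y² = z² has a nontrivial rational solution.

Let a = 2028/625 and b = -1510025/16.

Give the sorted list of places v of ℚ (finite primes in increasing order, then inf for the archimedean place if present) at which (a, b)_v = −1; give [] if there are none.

Mod squares: a ≡ 3, b ≡ -209. Check v ∈ {∞, 2, 3, 5, 11, 13, 17, 19}.
v=3: a=3^1·(≡1), b=3^0·(≡1) mod 3; (1|3)=+1, (1|3)=+1; (−1)^{1·0·1}·(+1)^0·(+1)^1 = +1.
v=17: a=17^0·(≡3), b=17^2·(≡6) mod 17; (3|17)=-1, (6|17)=-1; (−1)^{0·2·8}·(-1)^2·(-1)^0 = +1.
v=11: a=11^0·(≡9), b=11^1·(≡1) mod 11; (9|11)=+1, (1|11)=+1; (−1)^{0·1·5}·(+1)^1·(+1)^0 = +1.
v=13: a=13^2·(≡12), b=13^0·(≡1) mod 13; (12|13)=+1, (1|13)=+1; (−1)^{2·0·6}·(+1)^0·(+1)^2 = +1.
v=19: a=19^0·(≡12), b=19^1·(≡12) mod 19; (12|19)=-1, (12|19)=-1; (−1)^{0·1·9}·(-1)^1·(-1)^0 = -1.
v=2: v_2(a)=2, v_2(b)=-4; units ≡ 3, 7 (mod 8); ε·ε+αω+βω = 1·1+2·0+-4·1 ≡ 1  ⇒  (a,b)_2 = -1.
v=∞: 3 > 0 and -209 < 0  ⇒  (a,b)_∞ = +1.
v=5: a=5^-4·(≡3), b=5^2·(≡4) mod 5; (3|5)=-1, (4|5)=+1; (−1)^{-4·2·2}·(-1)^2·(+1)^-4 = +1.
|Ram(3, -209)| = 2, even; anisotropic at {2, 19}.

[2, 19]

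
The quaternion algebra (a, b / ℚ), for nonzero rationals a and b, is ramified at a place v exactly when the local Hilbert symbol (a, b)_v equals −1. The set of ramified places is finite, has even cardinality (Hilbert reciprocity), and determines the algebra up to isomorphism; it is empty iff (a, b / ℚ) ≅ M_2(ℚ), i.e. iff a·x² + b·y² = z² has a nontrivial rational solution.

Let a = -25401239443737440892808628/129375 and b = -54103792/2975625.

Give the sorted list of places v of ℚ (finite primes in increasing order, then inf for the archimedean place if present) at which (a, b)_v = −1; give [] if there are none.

(a, b) ≡ (-62491, -9367) mod (ℚ^×)²; places V = {2, 3, 5, 11, 13, 17, 19, 23, 29, ∞}.
(a,b)_2: α=2, β=4; u≡5, v≡1 (mod 8); ε(u)ε(v)=0·0, αω(v)=2·0, βω(u)=4·1; sum ≡ 0  ⇒  +1.
(a,b)_29: α=6, u≡16; β=1, v≡7 (mod 29); (16|29)=+1, (7|29)=+1; sign (−1)^0·+1^1·+1^6 = +1.
(a,b)_3: α=-2, u≡2; β=-2, v≡2 (mod 3); (2|3)=-1, (2|3)=-1; sign (−1)^0·-1^-2·-1^-2 = +1.
(a,b)_13: α=1, u≡3; β=0, v≡8 (mod 13); (3|13)=+1, (8|13)=-1; sign (−1)^0·+1^0·-1^1 = -1.
(a,b)_5: α=-4, u≡1; β=-4, v≡3 (mod 5); (1|5)=+1, (3|5)=-1; sign (−1)^0·+1^-4·-1^-4 = +1.
(a,b)_23: α=-1, u≡5; β=-2, v≡11 (mod 23); (5|23)=-1, (11|23)=-1; sign (−1)^0·-1^-2·-1^-1 = -1.
(a,b)_17: α=4, u≡8; β=1, v≡10 (mod 17); (8|17)=+1, (10|17)=-1; sign (−1)^0·+1^1·-1^4 = +1.
(a,b)_∞: sgn(-62491)=−, sgn(-9367)=−, so -1.
(a,b)_19: α=7, u≡7; β=3, v≡1 (mod 19); (7|19)=+1, (1|19)=+1; sign (−1)^1·+1^3·+1^7 = -1.
(a,b)_11: α=1, u≡10; β=0, v≡4 (mod 11); (10|11)=-1, (4|11)=+1; sign (−1)^0·-1^0·+1^1 = +1.
|Ram(-62491, -9367)| = 4, even; anisotropic at {13, 19, 23, ∞}.

[13, 19, 23, inf]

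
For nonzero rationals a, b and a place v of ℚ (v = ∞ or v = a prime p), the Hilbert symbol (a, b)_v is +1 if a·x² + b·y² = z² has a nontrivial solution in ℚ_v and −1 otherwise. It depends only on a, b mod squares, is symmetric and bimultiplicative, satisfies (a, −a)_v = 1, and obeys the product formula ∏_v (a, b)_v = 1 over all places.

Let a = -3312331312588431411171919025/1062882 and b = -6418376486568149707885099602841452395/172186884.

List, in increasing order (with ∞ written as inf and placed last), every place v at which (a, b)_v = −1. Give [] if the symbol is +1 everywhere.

(a, b) ≡ (-205282, -2154947795) mod (ℚ^×)²; places V = {2, 3, 5, 7, 11, 13, 17, 19, 31, 43, ∞}.
(a,b)_3: α=-12, u≡2; β=-16, v≡1 (mod 3); (2|3)=-1, (1|3)=+1; sign (−1)^0·-1^-16·+1^-12 = +1.
(a,b)_∞: sgn(-205282)=−, sgn(-2154947795)=−, so -1.
(a,b)_2: α=-1, β=-2; u≡7, v≡5 (mod 8); ε(u)ε(v)=1·0, αω(v)=-1·1, βω(u)=-2·0; sum ≡ 1  ⇒  -1.
(a,b)_31: α=5, u≡11; β=7, v≡12 (mod 31); (11|31)=-1, (12|31)=-1; sign (−1)^1·-1^7·-1^5 = -1.
(a,b)_13: α=8, u≡9; β=9, v≡8 (mod 13); (9|13)=+1, (8|13)=-1; sign (−1)^0·+1^9·-1^8 = +1.
(a,b)_17: α=2, u≡12; β=3, v≡15 (mod 17); (12|17)=-1, (15|17)=+1; sign (−1)^0·-1^3·+1^2 = -1.
(a,b)_7: α=3, u≡1; β=7, v≡1 (mod 7); (1|7)=+1, (1|7)=+1; sign (−1)^1·+1^7·+1^3 = -1.
(a,b)_19: α=0, u≡10; β=1, v≡10 (mod 19); (10|19)=-1, (10|19)=-1; sign (−1)^0·-1^1·-1^0 = -1.
(a,b)_43: α=1, u≡22; β=1, v≡38 (mod 43); (22|43)=-1, (38|43)=+1; sign (−1)^1·-1^1·+1^1 = +1.
(a,b)_11: α=3, u≡3; β=3, v≡5 (mod 11); (3|11)=+1, (5|11)=+1; sign (−1)^1·+1^3·+1^3 = -1.
(a,b)_5: α=2, u≡2; β=1, v≡4 (mod 5); (2|5)=-1, (4|5)=+1; sign (−1)^0·-1^1·+1^2 = -1.
(-205282, -2154947795 / ℚ) ramifies at {2, 5, 7, 11, 17, 19, 31, ∞}: a division algebra.

[2, 5, 7, 11, 17, 19, 31, inf]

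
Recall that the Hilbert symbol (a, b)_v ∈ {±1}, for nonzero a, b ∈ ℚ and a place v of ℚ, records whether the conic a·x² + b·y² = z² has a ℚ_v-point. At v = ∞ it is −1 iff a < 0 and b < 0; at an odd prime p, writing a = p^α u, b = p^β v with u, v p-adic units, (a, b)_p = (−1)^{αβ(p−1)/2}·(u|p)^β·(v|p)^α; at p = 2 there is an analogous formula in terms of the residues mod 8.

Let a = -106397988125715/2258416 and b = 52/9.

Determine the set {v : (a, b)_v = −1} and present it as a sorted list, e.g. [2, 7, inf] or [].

[5, 11, 13, 37]

Mod squares: a ≡ -795685, b ≡ 13. Check v ∈ {∞, 2, 3, 5, 11, 13, 17, 19, 23, 37, 41}.
v=11: a=11^3·(≡3), b=11^0·(≡7) mod 11; (3|11)=+1, (7|11)=-1; (−1)^{3·0·5}·(+1)^0·(-1)^3 = -1.
v=41: a=41^2·(≡39), b=41^0·(≡24) mod 41; (39|41)=+1, (24|41)=-1; (−1)^{2·0·20}·(+1)^0·(-1)^2 = +1.
v=37: a=37^1·(≡6), b=37^0·(≡14) mod 37; (6|37)=-1, (14|37)=-1; (−1)^{1·0·18}·(-1)^0·(-1)^1 = -1.
v=∞: -795685 < 0 and 13 > 0  ⇒  (a,b)_∞ = +1.
v=17: a=17^-1·(≡16), b=17^0·(≡2) mod 17; (16|17)=+1, (2|17)=+1; (−1)^{-1·0·8}·(+1)^0·(+1)^-1 = +1.
v=23: a=23^-1·(≡15), b=23^0·(≡16) mod 23; (15|23)=-1, (16|23)=+1; (−1)^{-1·0·11}·(-1)^0·(+1)^-1 = +1.
v=2: v_2(a)=-4, v_2(b)=2; units ≡ 3, 5 (mod 8); ε·ε+αω+βω = 1·0+-4·1+2·1 ≡ 0  ⇒  (a,b)_2 = +1.
v=3: a=3^2·(≡2), b=3^-2·(≡1) mod 3; (2|3)=-1, (1|3)=+1; (−1)^{2·-2·1}·(-1)^-2·(+1)^2 = +1.
v=5: a=5^1·(≡2), b=5^0·(≡3) mod 5; (2|5)=-1, (3|5)=-1; (−1)^{1·0·2}·(-1)^0·(-1)^1 = -1.
v=13: a=13^4·(≡8), b=13^1·(≡12) mod 13; (8|13)=-1, (12|13)=+1; (−1)^{4·1·6}·(-1)^1·(+1)^4 = -1.
v=19: a=19^-2·(≡1), b=19^0·(≡10) mod 19; (1|19)=+1, (10|19)=-1; (−1)^{-2·0·9}·(+1)^0·(-1)^-2 = +1.
(-795685, 13 / ℚ) ramifies at {5, 11, 13, 37}: a division algebra.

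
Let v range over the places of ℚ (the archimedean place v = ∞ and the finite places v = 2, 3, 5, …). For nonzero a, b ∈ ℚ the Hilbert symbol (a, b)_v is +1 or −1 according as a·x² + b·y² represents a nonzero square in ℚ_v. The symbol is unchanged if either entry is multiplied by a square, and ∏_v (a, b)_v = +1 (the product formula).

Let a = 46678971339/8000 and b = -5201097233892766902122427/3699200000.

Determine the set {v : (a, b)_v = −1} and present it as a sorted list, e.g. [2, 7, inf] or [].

[5, 7, 31, 43]

Mod squares: a ≡ 153448295, b ≡ -11935. Check v ∈ {∞, 2, 3, 5, 7, 11, 13, 17, 23, 31, 43}.
v=5: a=5^-3·(≡1), b=5^-5·(≡2) mod 5; (1|5)=+1, (2|5)=-1; (−1)^{-3·-5·2}·(+1)^-5·(-1)^-3 = -1.
v=7: a=7^1·(≡6), b=7^3·(≡5) mod 7; (6|7)=-1, (5|7)=-1; (−1)^{1·3·3}·(-1)^3·(-1)^1 = -1.
v=13: a=13^3·(≡4), b=13^6·(≡12) mod 13; (4|13)=+1, (12|13)=+1; (−1)^{3·6·6}·(+1)^6·(+1)^3 = +1.
v=∞: 153448295 > 0 and -11935 < 0  ⇒  (a,b)_∞ = +1.
v=43: a=43^1·(≡35), b=43^2·(≡42) mod 43; (35|43)=+1, (42|43)=-1; (−1)^{1·2·21}·(+1)^2·(-1)^1 = -1.
v=11: a=11^1·(≡6), b=11^3·(≡4) mod 11; (6|11)=-1, (4|11)=+1; (−1)^{1·3·5}·(-1)^3·(+1)^1 = +1.
v=3: a=3^2·(≡2), b=3^4·(≡2) mod 3; (2|3)=-1, (2|3)=-1; (−1)^{2·4·1}·(-1)^4·(-1)^2 = +1.
v=2: v_2(a)=-6, v_2(b)=-12; units ≡ 7, 1 (mod 8); ε·ε+αω+βω = 1·0+-6·0+-12·0 ≡ 0  ⇒  (a,b)_2 = +1.
v=17: a=17^0·(≡11), b=17^-2·(≡15) mod 17; (11|17)=-1, (15|17)=+1; (−1)^{0·-2·8}·(-1)^-2·(+1)^0 = +1.
v=31: a=31^1·(≡4), b=31^3·(≡4) mod 31; (4|31)=+1, (4|31)=+1; (−1)^{1·3·15}·(+1)^3·(+1)^1 = -1.
v=23: a=23^1·(≡9), b=23^2·(≡16) mod 23; (9|23)=+1, (16|23)=+1; (−1)^{1·2·11}·(+1)^2·(+1)^1 = +1.
Ram(153448295, -11935) = {5, 7, 31, 43}; no ℚ_5-point on the conic.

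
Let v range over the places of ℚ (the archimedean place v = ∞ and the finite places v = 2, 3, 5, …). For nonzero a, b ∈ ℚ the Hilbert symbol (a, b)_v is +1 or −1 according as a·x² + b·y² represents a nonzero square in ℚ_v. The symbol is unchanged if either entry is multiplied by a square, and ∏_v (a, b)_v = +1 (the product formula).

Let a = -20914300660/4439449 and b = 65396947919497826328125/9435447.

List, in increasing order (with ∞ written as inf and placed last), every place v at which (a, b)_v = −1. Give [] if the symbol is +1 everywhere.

(a, b) ≡ (-85, 267995) mod (ℚ^×)²; places V = {2, 3, 5, 7, 11, 13, 17, 19, 23, 31, 43, ∞}.
(a,b)_∞: sgn(-85)=−, sgn(267995)=+, so +1.
(a,b)_5: α=1, u≡2; β=7, v≡1 (mod 5); (2|5)=-1, (1|5)=+1; sign (−1)^0·-1^7·+1^1 = -1.
(a,b)_17: α=1, u≡11; β=4, v≡7 (mod 17); (11|17)=-1, (7|17)=-1; sign (−1)^0·-1^4·-1^1 = -1.
(a,b)_19: α=0, u≡8; β=1, v≡17 (mod 19); (8|19)=-1, (17|19)=+1; sign (−1)^0·-1^1·+1^0 = -1.
(a,b)_7: α=-4, u≡6; β=-1, v≡2 (mod 7); (6|7)=-1, (2|7)=+1; sign (−1)^0·-1^-1·+1^-4 = -1.
(a,b)_11: α=2, u≡5; β=4, v≡2 (mod 11); (5|11)=+1, (2|11)=-1; sign (−1)^0·+1^4·-1^2 = +1.
(a,b)_23: α=2, u≡22; β=2, v≡11 (mod 23); (22|23)=-1, (11|23)=-1; sign (−1)^0·-1^2·-1^2 = +1.
(a,b)_13: α=0, u≡7; β=3, v≡10 (mod 13); (7|13)=-1, (10|13)=+1; sign (−1)^0·-1^3·+1^0 = -1.
(a,b)_3: α=0, u≡2; β=-6, v≡2 (mod 3); (2|3)=-1, (2|3)=-1; sign (−1)^0·-1^-6·-1^0 = +1.
(a,b)_43: α=-2, u≡13; β=-2, v≡29 (mod 43); (13|43)=+1, (29|43)=-1; sign (−1)^0·+1^-2·-1^-2 = +1.
(a,b)_31: α=2, u≡25; β=1, v≡29 (mod 31); (25|31)=+1, (29|31)=-1; sign (−1)^0·+1^1·-1^2 = +1.
(a,b)_2: α=2, β=0; u≡3, v≡3 (mod 8); ε(u)ε(v)=1·1, αω(v)=2·1, βω(u)=0·1; sum ≡ 1  ⇒  -1.
(-85, 267995 / ℚ) ramifies at {2, 5, 7, 13, 17, 19}: a division algebra.

[2, 5, 7, 13, 17, 19]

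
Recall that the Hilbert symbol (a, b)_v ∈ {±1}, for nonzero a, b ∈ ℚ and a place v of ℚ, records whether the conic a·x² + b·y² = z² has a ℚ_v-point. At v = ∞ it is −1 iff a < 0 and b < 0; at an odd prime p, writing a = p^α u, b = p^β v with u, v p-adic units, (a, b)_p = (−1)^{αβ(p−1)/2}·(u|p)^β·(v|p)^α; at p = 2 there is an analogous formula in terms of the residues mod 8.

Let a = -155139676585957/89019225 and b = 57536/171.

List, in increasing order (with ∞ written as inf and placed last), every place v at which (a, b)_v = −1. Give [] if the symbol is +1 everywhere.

[19, 29]

Mod squares: a ≡ -2173, b ≡ 17081. Check v ∈ {∞, 2, 3, 5, 7, 17, 19, 29, 31, 37, 41, 53}.
v=17: a=17^-2·(≡11), b=17^0·(≡8) mod 17; (11|17)=-1, (8|17)=+1; (−1)^{-2·0·8}·(-1)^0·(+1)^-2 = +1.
v=41: a=41^3·(≡3), b=41^0·(≡37) mod 41; (3|41)=-1, (37|41)=+1; (−1)^{3·0·20}·(-1)^0·(+1)^3 = +1.
v=2: v_2(a)=0, v_2(b)=6; units ≡ 3, 1 (mod 8); ε·ε+αω+βω = 1·0+0·0+6·1 ≡ 0  ⇒  (a,b)_2 = +1.
v=3: a=3^-2·(≡2), b=3^-2·(≡2) mod 3; (2|3)=-1, (2|3)=-1; (−1)^{-2·-2·1}·(-1)^-2·(-1)^-2 = +1.
v=∞: -2173 < 0 and 17081 > 0  ⇒  (a,b)_∞ = +1.
v=37: a=37^-2·(≡28), b=37^0·(≡29) mod 37; (28|37)=+1, (29|37)=-1; (−1)^{-2·0·18}·(+1)^0·(-1)^-2 = +1.
v=53: a=53^1·(≡22), b=53^0·(≡7) mod 53; (22|53)=-1, (7|53)=+1; (−1)^{1·0·26}·(-1)^0·(+1)^1 = +1.
v=19: a=19^2·(≡10), b=19^-1·(≡11) mod 19; (10|19)=-1, (11|19)=+1; (−1)^{2·-1·9}·(-1)^-1·(+1)^2 = -1.
v=29: a=29^0·(≡8), b=29^1·(≡25) mod 29; (8|29)=-1, (25|29)=+1; (−1)^{0·1·14}·(-1)^1·(+1)^0 = -1.
v=5: a=5^-2·(≡2), b=5^0·(≡1) mod 5; (2|5)=-1, (1|5)=+1; (−1)^{-2·0·2}·(-1)^0·(+1)^-2 = +1.
v=31: a=31^0·(≡2), b=31^1·(≡23) mod 31; (2|31)=+1, (23|31)=-1; (−1)^{0·1·15}·(+1)^1·(-1)^0 = +1.
v=7: a=7^6·(≡2), b=7^0·(≡1) mod 7; (2|7)=+1, (1|7)=+1; (−1)^{6·0·3}·(+1)^0·(+1)^6 = +1.
(-2173, 17081 / ℚ) ramifies at {19, 29}: a division algebra.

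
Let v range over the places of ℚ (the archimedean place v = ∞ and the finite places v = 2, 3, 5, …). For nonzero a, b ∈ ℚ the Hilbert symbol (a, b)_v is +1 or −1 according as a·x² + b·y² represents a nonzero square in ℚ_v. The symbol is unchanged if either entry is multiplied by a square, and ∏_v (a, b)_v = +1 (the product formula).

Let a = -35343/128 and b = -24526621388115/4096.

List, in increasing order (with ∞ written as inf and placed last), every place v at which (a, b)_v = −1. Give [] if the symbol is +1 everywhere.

[2, 3, 17, inf]

Mod squares: a ≡ -7854, b ≡ -19635. Check v ∈ {∞, 2, 3, 5, 7, 11, 17}.
v=5: a=5^0·(≡4), b=5^1·(≡2) mod 5; (4|5)=+1, (2|5)=-1; (−1)^{0·1·2}·(+1)^1·(-1)^0 = +1.
v=7: a=7^1·(≡6), b=7^3·(≡1) mod 7; (6|7)=-1, (1|7)=+1; (−1)^{1·3·3}·(-1)^3·(+1)^1 = +1.
v=∞: -7854 < 0 and -19635 < 0  ⇒  (a,b)_∞ = -1.
v=3: a=3^3·(≡1), b=3^7·(≡1) mod 3; (1|3)=+1, (1|3)=+1; (−1)^{3·7·1}·(+1)^7·(+1)^3 = -1.
v=11: a=11^1·(≡3), b=11^3·(≡2) mod 11; (3|11)=+1, (2|11)=-1; (−1)^{1·3·5}·(+1)^3·(-1)^1 = +1.
v=2: v_2(a)=-7, v_2(b)=-12; units ≡ 1, 5 (mod 8); ε·ε+αω+βω = 0·0+-7·1+-12·0 ≡ 1  ⇒  (a,b)_2 = -1.
v=17: a=17^1·(≡7), b=17^3·(≡9) mod 17; (7|17)=-1, (9|17)=+1; (−1)^{1·3·8}·(-1)^3·(+1)^1 = -1.
(-7854, -19635 / ℚ) ramifies at {2, 3, 17, ∞}: a division algebra.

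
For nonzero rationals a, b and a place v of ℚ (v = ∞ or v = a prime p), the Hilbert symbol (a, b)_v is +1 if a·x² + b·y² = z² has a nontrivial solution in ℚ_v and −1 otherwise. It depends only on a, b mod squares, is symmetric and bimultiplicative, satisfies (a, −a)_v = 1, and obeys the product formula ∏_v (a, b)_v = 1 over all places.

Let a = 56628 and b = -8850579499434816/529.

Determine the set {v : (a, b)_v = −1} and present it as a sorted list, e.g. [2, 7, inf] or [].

(a, b) ≡ (13, -741) mod (ℚ^×)²; places V = {2, 3, 11, 13, 19, 23, 53, ∞}.
(a,b)_3: α=2, u≡1; β=3, v≡2 (mod 3); (1|3)=+1, (2|3)=-1; sign (−1)^0·+1^3·-1^2 = +1.
(a,b)_19: α=0, u≡8; β=3, v≡8 (mod 19); (8|19)=-1, (8|19)=-1; sign (−1)^0·-1^3·-1^0 = -1.
(a,b)_∞: sgn(13)=+, sgn(-741)=−, so +1.
(a,b)_53: α=0, u≡24; β=2, v≡47 (mod 53); (24|53)=+1, (47|53)=+1; sign (−1)^0·+1^2·+1^0 = +1.
(a,b)_13: α=1, u≡1; β=3, v≡5 (mod 13); (1|13)=+1, (5|13)=-1; sign (−1)^0·+1^3·-1^1 = -1.
(a,b)_23: α=0, u≡2; β=-2, v≡3 (mod 23); (2|23)=+1, (3|23)=+1; sign (−1)^0·+1^-2·+1^0 = +1.
(a,b)_2: α=2, β=6; u≡5, v≡3 (mod 8); ε(u)ε(v)=0·1, αω(v)=2·1, βω(u)=6·1; sum ≡ 0  ⇒  +1.
(a,b)_11: α=2, u≡6; β=2, v≡6 (mod 11); (6|11)=-1, (6|11)=-1; sign (−1)^0·-1^2·-1^2 = +1.
Ram(13, -741) = {13, 19}; no ℚ_13-point on the conic.

[13, 19]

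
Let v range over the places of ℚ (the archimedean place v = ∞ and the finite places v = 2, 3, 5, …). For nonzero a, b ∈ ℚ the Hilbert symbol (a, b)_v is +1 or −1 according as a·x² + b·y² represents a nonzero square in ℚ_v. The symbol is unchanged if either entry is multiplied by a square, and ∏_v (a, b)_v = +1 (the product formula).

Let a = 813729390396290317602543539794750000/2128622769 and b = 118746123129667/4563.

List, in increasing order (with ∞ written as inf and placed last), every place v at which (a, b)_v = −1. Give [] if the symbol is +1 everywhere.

[31, 53]

Mod squares: a ≡ 27931, b ≡ 87609. Check v ∈ {∞, 2, 3, 5, 7, 11, 13, 17, 19, 29, 31, 53}.
v=5: a=5^6·(≡1), b=5^0·(≡4) mod 5; (1|5)=+1, (4|5)=+1; (−1)^{6·0·2}·(+1)^0·(+1)^6 = +1.
v=19: a=19^2·(≡9), b=19^1·(≡13) mod 19; (9|19)=+1, (13|19)=-1; (−1)^{2·1·9}·(+1)^1·(-1)^2 = +1.
v=17: a=17^5·(≡12), b=17^2·(≡4) mod 17; (12|17)=-1, (4|17)=+1; (−1)^{5·2·8}·(-1)^2·(+1)^5 = +1.
v=53: a=53^3·(≡45), b=53^1·(≡25) mod 53; (45|53)=-1, (25|53)=+1; (−1)^{3·1·26}·(-1)^1·(+1)^3 = -1.
v=11: a=11^6·(≡10), b=11^4·(≡1) mod 11; (10|11)=-1, (1|11)=+1; (−1)^{6·4·5}·(-1)^4·(+1)^6 = +1.
v=2: v_2(a)=4, v_2(b)=0; units ≡ 3, 1 (mod 8); ε·ε+αω+βω = 1·0+4·0+0·1 ≡ 0  ⇒  (a,b)_2 = +1.
v=∞: 27931 > 0 and 87609 > 0  ⇒  (a,b)_∞ = +1.
v=7: a=7^-2·(≡2), b=7^0·(≡2) mod 7; (2|7)=+1, (2|7)=+1; (−1)^{-2·0·3}·(+1)^0·(+1)^-2 = +1.
v=3: a=3^-2·(≡1), b=3^-3·(≡1) mod 3; (1|3)=+1, (1|3)=+1; (−1)^{-2·-3·1}·(+1)^-3·(+1)^-2 = +1.
v=13: a=13^-6·(≡7), b=13^-2·(≡7) mod 13; (7|13)=-1, (7|13)=-1; (−1)^{-6·-2·6}·(-1)^-2·(-1)^-6 = +1.
v=29: a=29^2·(≡25), b=29^1·(≡22) mod 29; (25|29)=+1, (22|29)=+1; (−1)^{2·1·14}·(+1)^1·(+1)^2 = +1.
v=31: a=31^5·(≡8), b=31^2·(≡15) mod 31; (8|31)=+1, (15|31)=-1; (−1)^{5·2·15}·(+1)^2·(-1)^5 = -1.
(27931, 87609 / ℚ) ramifies at {31, 53}: a division algebra.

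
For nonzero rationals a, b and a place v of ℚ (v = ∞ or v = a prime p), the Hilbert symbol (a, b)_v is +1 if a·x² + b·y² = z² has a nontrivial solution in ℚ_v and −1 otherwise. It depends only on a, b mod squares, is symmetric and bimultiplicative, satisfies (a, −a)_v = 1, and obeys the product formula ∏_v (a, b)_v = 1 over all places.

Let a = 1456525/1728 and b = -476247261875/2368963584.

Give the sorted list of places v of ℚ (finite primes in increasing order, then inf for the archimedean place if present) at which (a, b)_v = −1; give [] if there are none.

[29, 41]

Mod squares: a ≡ 3567, b ≡ -11. Check v ∈ {∞, 2, 3, 5, 7, 11, 13, 29, 41}.
v=∞: 3567 > 0 and -11 < 0  ⇒  (a,b)_∞ = +1.
v=3: a=3^-3·(≡1), b=3^-4·(≡1) mod 3; (1|3)=+1, (1|3)=+1; (−1)^{-3·-4·1}·(+1)^-4·(+1)^-3 = +1.
v=11: a=11^0·(≡4), b=11^1·(≡6) mod 11; (4|11)=+1, (6|11)=-1; (−1)^{0·1·5}·(+1)^1·(-1)^0 = +1.
v=7: a=7^2·(≡4), b=7^2·(≡6) mod 7; (4|7)=+1, (6|7)=-1; (−1)^{2·2·3}·(+1)^2·(-1)^2 = +1.
v=41: a=41^1·(≡10), b=41^2·(≡7) mod 41; (10|41)=+1, (7|41)=-1; (−1)^{1·2·20}·(+1)^2·(-1)^1 = -1.
v=13: a=13^0·(≡8), b=13^-4·(≡11) mod 13; (8|13)=-1, (11|13)=-1; (−1)^{0·-4·6}·(-1)^-4·(-1)^0 = +1.
v=5: a=5^2·(≡2), b=5^4·(≡4) mod 5; (2|5)=-1, (4|5)=+1; (−1)^{2·4·2}·(-1)^4·(+1)^2 = +1.
v=29: a=29^1·(≡22), b=29^2·(≡12) mod 29; (22|29)=+1, (12|29)=-1; (−1)^{1·2·14}·(+1)^2·(-1)^1 = -1.
v=2: v_2(a)=-6, v_2(b)=-10; units ≡ 7, 5 (mod 8); ε·ε+αω+βω = 1·0+-6·1+-10·0 ≡ 0  ⇒  (a,b)_2 = +1.
Ram(3567, -11) = {29, 41}; no ℚ_29-point on the conic.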